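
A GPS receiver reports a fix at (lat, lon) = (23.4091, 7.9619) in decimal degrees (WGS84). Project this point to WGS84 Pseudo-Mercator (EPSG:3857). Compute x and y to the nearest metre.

Web Mercator is spherical with R = a = 6378137 m.
x = R·λ = 6378137 × 0.138961370 = 886314.654 m.
y = R·ln tan(π/4 + φ/2) = 6378137 × 0.420431218 = 2681567.909 m.

x 886315 m, y 2681568 m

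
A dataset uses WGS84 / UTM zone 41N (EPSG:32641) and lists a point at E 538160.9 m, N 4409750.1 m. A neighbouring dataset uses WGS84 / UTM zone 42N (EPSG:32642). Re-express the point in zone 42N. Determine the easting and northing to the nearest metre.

UTM 41N → geographic: φ = 39.83689985°, λ = 63.44599979°.
UTM 42N (λ₀ = 69°) forward: E = 24651.917 m, N = 4424439.306 m.

E 24652 m, N 4424439 m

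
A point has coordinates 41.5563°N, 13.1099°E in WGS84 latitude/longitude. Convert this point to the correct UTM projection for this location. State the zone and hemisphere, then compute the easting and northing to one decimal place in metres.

Longitude 13.1099° lies in the 6° band [12°, 18°), giving zone 33; latitude is north of the equator, so 33N.
Zone 33 central meridian λ₀ = 6×33 − 183 = 15°; Δλ = -1.8901°.
Transverse Mercator on WGS84 with k₀ = 0.9996 gives E = 342380.236 m, N = 4602239.569 m.

Zone 33N: E 342380.2 m, N 4602239.6 m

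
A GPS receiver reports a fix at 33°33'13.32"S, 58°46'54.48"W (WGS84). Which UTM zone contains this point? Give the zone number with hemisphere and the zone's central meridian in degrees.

Zone 21S, central meridian -57°

UTM zone = ⌊(λ + 180)/6⌋ + 1; -58.7818° ∈ [-60°, -54°) → zone 21.
Hemisphere: S (φ < 0).
Central meridian λ₀ = 6×21 − 183 = -57°.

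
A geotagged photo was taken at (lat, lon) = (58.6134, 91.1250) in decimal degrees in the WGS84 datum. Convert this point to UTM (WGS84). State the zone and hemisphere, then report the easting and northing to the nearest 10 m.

Zone 46N: E 391080 m, N 6498530 m

Longitude 91.1250° lies in the 6° band [90°, 96°), giving zone 46; latitude is north of the equator, so 46N.
Zone 46 central meridian λ₀ = 6×46 − 183 = 93°; Δλ = -1.8750°.
Transverse Mercator on WGS84 with k₀ = 0.9996 gives E = 391080.770 m, N = 6498526.799 m.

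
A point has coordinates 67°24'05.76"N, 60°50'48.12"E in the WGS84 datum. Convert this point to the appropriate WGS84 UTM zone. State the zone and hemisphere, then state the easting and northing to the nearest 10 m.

Longitude 60.8467° lies in the 6° band [60°, 66°), giving zone 41; latitude is north of the equator, so 41N.
Zone 41 central meridian λ₀ = 6×41 − 183 = 63°; Δλ = -2.1533°.
Transverse Mercator on WGS84 with k₀ = 0.9996 gives E = 407677.304 m, N = 7477752.373 m.

Zone 41N: E 407680 m, N 7477750 m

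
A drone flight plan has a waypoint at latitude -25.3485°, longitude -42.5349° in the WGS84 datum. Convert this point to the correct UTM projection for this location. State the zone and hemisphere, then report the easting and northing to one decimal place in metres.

Zone 23S: E 748095.1 m, N 7194176.6 m

Longitude -42.5349° lies in the 6° band [-48°, -42°), giving zone 23; latitude is south of the equator, so 23S.
Zone 23 central meridian λ₀ = 6×23 − 183 = -45°; Δλ = +2.4651°.
Transverse Mercator on WGS84 with k₀ = 0.9996 gives E = 748095.106 m, N = 7194176.589 m.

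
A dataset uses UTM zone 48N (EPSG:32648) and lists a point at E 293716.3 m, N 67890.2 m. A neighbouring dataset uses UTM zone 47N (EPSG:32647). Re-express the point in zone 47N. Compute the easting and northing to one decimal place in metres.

UTM 48N → geographic: φ = 0.61390016°, λ = 103.14640029°.
UTM 47N (λ₀ = 99°) forward: E = 961770.098 m, N = 68033.701 m.

E 961770.1 m, N 68033.7 m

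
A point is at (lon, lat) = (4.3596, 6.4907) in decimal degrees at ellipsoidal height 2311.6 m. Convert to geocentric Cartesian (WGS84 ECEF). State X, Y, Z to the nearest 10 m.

X 6321480 m, Y 481930 m, Z 716460 m

WGS84: a = 6378137 m, e² = 0.006694380; N(φ) = a/√(1−e²sin²φ) = 6378409.823 m.
X = (N+h)·cosφ·cosλ = 6321478.743 m; Y = (N+h)·cosφ·sinλ = 481927.775 m; Z = (N(1−e²)+h)·sinφ = 716462.294 m.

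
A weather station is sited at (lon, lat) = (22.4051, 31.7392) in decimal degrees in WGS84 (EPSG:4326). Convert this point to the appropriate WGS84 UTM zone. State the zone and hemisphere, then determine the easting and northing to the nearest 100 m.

Longitude 22.4051° lies in the 6° band [18°, 24°), giving zone 34; latitude is north of the equator, so 34N.
Zone 34 central meridian λ₀ = 6×34 − 183 = 21°; Δλ = +1.4051°.
Transverse Mercator on WGS84 with k₀ = 0.9996 gives E = 633099.502 m, N = 3512387.222 m.

Zone 34N: E 633100 m, N 3512400 m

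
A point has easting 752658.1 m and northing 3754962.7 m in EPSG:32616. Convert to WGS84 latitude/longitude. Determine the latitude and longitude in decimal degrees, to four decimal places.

lat 33.9048°, lon -84.2675°

Zone 16N: λ₀ = -87°, k₀ = 0.9996, false easting 500000 m.
Meridian distance M = (N − FN)/k₀ = 3756465.3 m.
Inverse transverse Mercator on WGS84 gives φ = 33.90479991°, λ = -84.26749961°.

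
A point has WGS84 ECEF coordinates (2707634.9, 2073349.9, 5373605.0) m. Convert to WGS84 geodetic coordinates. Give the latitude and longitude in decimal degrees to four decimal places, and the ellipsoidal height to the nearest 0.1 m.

lat 57.7731°, lon 37.4428°, h 1538.3 m

λ = atan2(Y, X) = 37.44279941°; p = √(X²+Y²) = 3410288.3 m.
Bowring's method on WGS84 (a = 6378137 m, b = 6356752.314 m) gives φ = 57.77310000°, h = 1538.328 m.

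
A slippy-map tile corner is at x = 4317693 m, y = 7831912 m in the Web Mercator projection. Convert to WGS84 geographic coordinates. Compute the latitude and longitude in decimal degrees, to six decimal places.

R = 6378137 m. λ = x/R = 38.78649614°.
φ = 2·arctan(exp(y/R)) − 90° = 2·arctan(3.41416) − 90° = 57.34959936°.

lat 57.349599°, lon 38.786496°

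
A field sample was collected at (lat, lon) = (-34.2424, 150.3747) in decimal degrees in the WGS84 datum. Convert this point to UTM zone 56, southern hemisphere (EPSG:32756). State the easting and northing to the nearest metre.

E 258219 m, N 6207848 m

Zone 56 central meridian λ₀ = 6×56 − 183 = 153°; Δλ = -2.6253°.
Transverse Mercator on WGS84 with k₀ = 0.9996 gives E = 258218.777 m, N = 6207848.462 m.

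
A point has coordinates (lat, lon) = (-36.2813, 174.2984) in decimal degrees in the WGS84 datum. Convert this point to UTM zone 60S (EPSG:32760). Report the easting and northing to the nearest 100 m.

Zone 60 central meridian λ₀ = 6×60 − 183 = 177°; Δλ = -2.7016°.
Transverse Mercator on WGS84 with k₀ = 0.9996 gives E = 257351.697 m, N = 5981463.878 m.

E 257400 m, N 5981500 m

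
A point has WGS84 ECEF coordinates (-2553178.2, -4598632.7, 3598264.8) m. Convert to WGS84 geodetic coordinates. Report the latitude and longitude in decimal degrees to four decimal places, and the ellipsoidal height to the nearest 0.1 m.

λ = atan2(Y, X) = -119.03919959°; p = √(X²+Y²) = 5259861.4 m.
Bowring's method on WGS84 (a = 6378137 m, b = 6356752.314 m) gives φ = 34.55550002°, h = 1587.841 m.

lat 34.5555°, lon -119.0392°, h 1587.8 m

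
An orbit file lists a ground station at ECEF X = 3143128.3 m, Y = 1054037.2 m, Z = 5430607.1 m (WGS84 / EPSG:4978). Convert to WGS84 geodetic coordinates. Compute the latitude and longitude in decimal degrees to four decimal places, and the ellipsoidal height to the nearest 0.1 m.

lat 58.7686°, lon 18.5387°, h -10.2 m

λ = atan2(Y, X) = 18.53869947°; p = √(X²+Y²) = 3315154.6 m.
Bowring's method on WGS84 (a = 6378137 m, b = 6356752.314 m) gives φ = 58.76860007°, h = -10.194 m.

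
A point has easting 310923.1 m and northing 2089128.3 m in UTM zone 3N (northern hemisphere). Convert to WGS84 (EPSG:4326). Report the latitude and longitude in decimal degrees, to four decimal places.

lat 18.8856°, lon -166.7950°

Zone 3N: λ₀ = -165°, k₀ = 0.9996, false easting 500000 m.
Meridian distance M = (N − FN)/k₀ = 2089964.3 m.
Inverse transverse Mercator on WGS84 gives φ = 18.88559994°, λ = -166.79499995°.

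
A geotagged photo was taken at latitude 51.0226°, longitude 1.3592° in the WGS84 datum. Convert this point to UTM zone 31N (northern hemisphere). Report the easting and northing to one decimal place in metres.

Zone 31 central meridian λ₀ = 6×31 − 183 = 3°; Δλ = -1.6408°.
Transverse Mercator on WGS84 with k₀ = 0.9996 gives E = 384924.932 m, N = 5653619.186 m.

E 384924.9 m, N 5653619.2 m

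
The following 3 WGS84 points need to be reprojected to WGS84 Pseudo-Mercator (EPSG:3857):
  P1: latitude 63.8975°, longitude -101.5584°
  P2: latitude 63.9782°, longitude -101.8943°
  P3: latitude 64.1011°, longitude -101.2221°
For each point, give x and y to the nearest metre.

P1: x -11305429 m, y 9323783 m; P2: x -11342822 m, y 9344230 m; P3: x -11267993 m, y 9375484 m

Web Mercator: x = R·λ, y = R·ln tan(π/4+φ/2), R = 6378137 m.
P1 (63.8975°, -101.5584°) → (-11305429.374, 9323783.041) m.
P2 (63.9782°, -101.8943°) → (-11342821.591, 9344230.464) m.
P3 (64.1011°, -101.2221°) → (-11267992.629, 9375483.964) m.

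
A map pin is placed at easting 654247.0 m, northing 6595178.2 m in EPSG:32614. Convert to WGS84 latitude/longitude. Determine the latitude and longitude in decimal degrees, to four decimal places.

Zone 14N: λ₀ = -99°, k₀ = 0.9996, false easting 500000 m.
Meridian distance M = (N − FN)/k₀ = 6597817.3 m.
Inverse transverse Mercator on WGS84 gives φ = 59.46669958°, λ = -96.27779995°.

lat 59.4667°, lon -96.2778°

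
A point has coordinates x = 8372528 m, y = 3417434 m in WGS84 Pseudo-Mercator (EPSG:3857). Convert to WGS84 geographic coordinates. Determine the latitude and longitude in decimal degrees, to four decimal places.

lat 29.3278°, lon 75.2117°

R = 6378137 m. λ = x/R = 75.21169869°.
φ = 2·arctan(exp(y/R)) − 90° = 2·arctan(1.70882) − 90° = 29.32779879°.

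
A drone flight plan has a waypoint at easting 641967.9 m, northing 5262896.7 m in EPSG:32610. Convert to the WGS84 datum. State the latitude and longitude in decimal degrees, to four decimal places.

lat 47.5040°, lon -121.1148°

Zone 10N: λ₀ = -123°, k₀ = 0.9996, false easting 500000 m.
Meridian distance M = (N − FN)/k₀ = 5265002.7 m.
Inverse transverse Mercator on WGS84 gives φ = 47.50400038°, λ = -121.11479984°.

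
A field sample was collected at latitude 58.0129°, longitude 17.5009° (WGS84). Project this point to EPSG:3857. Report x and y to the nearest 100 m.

Web Mercator is spherical with R = a = 6378137 m.
x = R·λ = 6378137 × 0.305448327 = 1948191.276 m.
y = R·ln tan(π/4 + φ/2) = 6378137 × 1.249585562 = 7970027.911 m.

x 1948200 m, y 7970000 m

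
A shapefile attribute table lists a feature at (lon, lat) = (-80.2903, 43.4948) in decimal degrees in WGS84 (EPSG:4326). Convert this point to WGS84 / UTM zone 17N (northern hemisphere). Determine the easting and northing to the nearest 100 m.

Zone 17 central meridian λ₀ = 6×17 − 183 = -81°; Δλ = +0.7097°.
Transverse Mercator on WGS84 with k₀ = 0.9996 gives E = 557380.223 m, N = 4816008.485 m.

E 557400 m, N 4816000 m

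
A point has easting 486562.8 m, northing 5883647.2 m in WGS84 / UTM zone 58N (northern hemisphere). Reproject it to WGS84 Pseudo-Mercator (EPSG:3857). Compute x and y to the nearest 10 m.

Unproject from UTM 58N (λ₀ = 165°) → φ = 53.10209973°, λ = 164.79930073°.
Web Mercator (R = 6378137 m): x = 18345374.240 m, y = 7001905.983 m.

x 18345370 m, y 7001910 m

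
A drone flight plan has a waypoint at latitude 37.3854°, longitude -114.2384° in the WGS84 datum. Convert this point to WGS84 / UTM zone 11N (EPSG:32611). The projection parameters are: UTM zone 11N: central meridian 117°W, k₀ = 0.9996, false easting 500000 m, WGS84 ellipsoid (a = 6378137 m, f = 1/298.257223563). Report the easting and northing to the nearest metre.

Zone 11 central meridian λ₀ = 6×11 − 183 = -117°; Δλ = +2.7616°.
Transverse Mercator on WGS84 with k₀ = 0.9996 gives E = 744495.685 m, N = 4141206.622 m.

E 744496 m, N 4141207 m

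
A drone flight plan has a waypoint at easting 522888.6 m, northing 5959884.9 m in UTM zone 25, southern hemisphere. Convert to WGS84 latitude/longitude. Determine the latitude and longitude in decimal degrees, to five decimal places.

Zone 25S: λ₀ = -33°, k₀ = 0.9996, false easting 500000 m, false northing 10000000 m.
Meridian distance M = (N − FN)/k₀ = -4041731.8 m.
Inverse transverse Mercator on WGS84 gives φ = -36.50610008°, λ = -32.74439947°.

lat -36.50610°, lon -32.74440°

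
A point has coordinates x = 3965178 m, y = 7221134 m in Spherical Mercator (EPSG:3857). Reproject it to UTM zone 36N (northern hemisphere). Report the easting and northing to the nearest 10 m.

E 670600 m, N 6016540 m

Web Mercator inverse (R = 6378137 m) → φ = 54.26830133°, λ = 35.61980002°.
UTM 36N forward: E = 670601.674 m, N = 6016540.714 m.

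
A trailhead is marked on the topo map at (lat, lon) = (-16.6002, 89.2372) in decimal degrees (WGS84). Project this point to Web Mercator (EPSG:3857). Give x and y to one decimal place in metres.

x 9933839.7 m, y -1874335.2 m

Web Mercator is spherical with R = a = 6378137 m.
x = R·λ = 6378137 × 1.557482955 = 9933839.664 m.
y = R·ln tan(π/4 + φ/2) = 6378137 × -0.293868753 = -1874335.167 m.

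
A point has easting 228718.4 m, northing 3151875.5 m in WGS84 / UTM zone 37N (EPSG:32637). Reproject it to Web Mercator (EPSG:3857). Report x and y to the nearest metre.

x 4033049 m, y 3307765 m

Unproject from UTM 37N (λ₀ = 39°) → φ = 28.46530033°, λ = 36.22949990°.
Web Mercator (R = 6378137 m): x = 4033049.481 m, y = 3307765.185 m.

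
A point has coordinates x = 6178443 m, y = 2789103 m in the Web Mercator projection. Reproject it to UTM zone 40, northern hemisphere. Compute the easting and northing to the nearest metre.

E 347961 m, N 2687439 m

Web Mercator inverse (R = 6378137 m) → φ = 24.29259636°, λ = 55.50189779°.
UTM 40N forward: E = 347961.367 m, N = 2687439.491 m.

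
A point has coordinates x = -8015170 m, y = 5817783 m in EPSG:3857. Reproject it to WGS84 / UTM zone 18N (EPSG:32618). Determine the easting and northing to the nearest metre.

Web Mercator inverse (R = 6378137 m) → φ = 46.23310205°, λ = -72.00149716°.
UTM 18N forward: E = 731199.661 m, N = 5124318.126 m.

E 731200 m, N 5124318 m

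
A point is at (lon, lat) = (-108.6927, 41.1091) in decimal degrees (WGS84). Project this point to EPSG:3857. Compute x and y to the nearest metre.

x -12099616 m, y 5028447 m

Web Mercator is spherical with R = a = 6378137 m.
x = R·λ = 6378137 × -1.897045488 = -12099616.017 m.
y = R·ln tan(π/4 + φ/2) = 6378137 × 0.788388088 = 5028447.232 m.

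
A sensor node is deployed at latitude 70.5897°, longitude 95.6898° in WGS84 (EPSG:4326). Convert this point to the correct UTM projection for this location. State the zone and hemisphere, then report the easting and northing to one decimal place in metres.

Zone 46N: E 599738.0 m, N 7833845.7 m

Longitude 95.6898° lies in the 6° band [90°, 96°), giving zone 46; latitude is north of the equator, so 46N.
Zone 46 central meridian λ₀ = 6×46 − 183 = 93°; Δλ = +2.6898°.
Transverse Mercator on WGS84 with k₀ = 0.9996 gives E = 599737.980 m, N = 7833845.700 m.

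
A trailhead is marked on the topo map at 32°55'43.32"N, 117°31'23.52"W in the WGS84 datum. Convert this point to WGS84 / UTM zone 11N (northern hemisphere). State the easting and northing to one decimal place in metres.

E 451085.3 m, N 3643504.1 m

Zone 11 central meridian λ₀ = 6×11 − 183 = -117°; Δλ = -0.5232°.
Transverse Mercator on WGS84 with k₀ = 0.9996 gives E = 451085.282 m, N = 3643504.070 m.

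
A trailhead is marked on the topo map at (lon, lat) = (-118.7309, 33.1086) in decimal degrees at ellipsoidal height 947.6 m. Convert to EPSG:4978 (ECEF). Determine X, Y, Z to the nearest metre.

WGS84: a = 6378137 m, e² = 0.006694380; N(φ) = a/√(1−e²sin²φ) = 6384516.297 m.
X = (N+h)·cosφ·cosλ = -2571100.846 m; Y = (N+h)·cosφ·sinλ = -4690205.011 m; Z = (N(1−e²)+h)·sinφ = 3464571.248 m.

X -2571101 m, Y -4690205 m, Z 3464571 m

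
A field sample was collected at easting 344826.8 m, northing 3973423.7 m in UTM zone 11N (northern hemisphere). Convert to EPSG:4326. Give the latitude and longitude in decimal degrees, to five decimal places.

lat 35.89280°, lon -118.71930°

Zone 11N: λ₀ = -117°, k₀ = 0.9996, false easting 500000 m.
Meridian distance M = (N − FN)/k₀ = 3975013.7 m.
Inverse transverse Mercator on WGS84 gives φ = 35.89280007°, λ = -118.71929990°.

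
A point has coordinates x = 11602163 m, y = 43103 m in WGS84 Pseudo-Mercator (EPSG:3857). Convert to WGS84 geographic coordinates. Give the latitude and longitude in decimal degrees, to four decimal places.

lat 0.3872°, lon 104.2240°

R = 6378137 m. λ = x/R = 104.22400352°.
φ = 2·arctan(exp(y/R)) − 90° = 2·arctan(1.00678) − 90° = 0.38719789°.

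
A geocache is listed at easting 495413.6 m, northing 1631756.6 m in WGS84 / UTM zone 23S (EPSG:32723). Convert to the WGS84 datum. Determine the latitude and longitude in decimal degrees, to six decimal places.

Zone 23S: λ₀ = -45°, k₀ = 0.9996, false easting 500000 m, false northing 10000000 m.
Meridian distance M = (N − FN)/k₀ = -8371592.0 m.
Inverse transverse Mercator on WGS84 gives φ = -75.39999999°, λ = -45.16300065°.

lat -75.400000°, lon -45.163001°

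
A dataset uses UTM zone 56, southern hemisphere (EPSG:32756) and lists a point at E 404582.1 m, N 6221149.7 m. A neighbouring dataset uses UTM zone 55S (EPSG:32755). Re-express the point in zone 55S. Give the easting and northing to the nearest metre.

E 957933 m, N 6210480 m

UTM 56S → geographic: φ = -34.14619987°, λ = 151.96499983°.
UTM 55S (λ₀ = 147°) forward: E = 957933.343 m, N = 6210479.760 m.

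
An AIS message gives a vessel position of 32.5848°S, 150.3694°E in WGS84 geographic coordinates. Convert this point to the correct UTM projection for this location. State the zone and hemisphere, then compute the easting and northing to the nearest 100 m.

Zone 56S: E 253100 m, N 6391700 m

Longitude 150.3694° lies in the 6° band [150°, 156°), giving zone 56; latitude is south of the equator, so 56S.
Zone 56 central meridian λ₀ = 6×56 − 183 = 153°; Δλ = -2.6306°.
Transverse Mercator on WGS84 with k₀ = 0.9996 gives E = 253079.075 m, N = 6391686.628 m.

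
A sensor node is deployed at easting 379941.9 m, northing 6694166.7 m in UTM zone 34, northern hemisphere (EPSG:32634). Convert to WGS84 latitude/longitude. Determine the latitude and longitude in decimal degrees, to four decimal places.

lat 60.3661°, lon 18.8232°

Zone 34N: λ₀ = 21°, k₀ = 0.9996, false easting 500000 m.
Meridian distance M = (N − FN)/k₀ = 6696845.4 m.
Inverse transverse Mercator on WGS84 gives φ = 60.36609959°, λ = 18.82320030°.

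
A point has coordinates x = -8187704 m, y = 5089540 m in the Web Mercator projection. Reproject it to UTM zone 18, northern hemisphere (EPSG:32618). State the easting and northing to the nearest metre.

Web Mercator inverse (R = 6378137 m) → φ = 41.52129965°, λ = -73.55139645°.
UTM 18N forward: E = 620866.427 m, N = 4597641.872 m.

E 620866 m, N 4597642 m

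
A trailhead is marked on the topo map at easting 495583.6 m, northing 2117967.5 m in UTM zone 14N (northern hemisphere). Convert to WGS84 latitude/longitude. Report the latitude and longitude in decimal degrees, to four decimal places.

lat 19.1549°, lon -99.0420°

Zone 14N: λ₀ = -99°, k₀ = 0.9996, false easting 500000 m.
Meridian distance M = (N − FN)/k₀ = 2118815.0 m.
Inverse transverse Mercator on WGS84 gives φ = 19.15490027°, λ = -99.04200010°.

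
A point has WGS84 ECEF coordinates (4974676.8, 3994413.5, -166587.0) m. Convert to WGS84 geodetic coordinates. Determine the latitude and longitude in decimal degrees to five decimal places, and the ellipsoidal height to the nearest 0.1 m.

λ = atan2(Y, X) = 38.76269991°; p = √(X²+Y²) = 6379870.6 m.
Bowring's method on WGS84 (a = 6378137 m, b = 6356752.314 m) gives φ = -1.50579959°, h = 3922.747 m.

lat -1.50580°, lon 38.76270°, h 3922.7 m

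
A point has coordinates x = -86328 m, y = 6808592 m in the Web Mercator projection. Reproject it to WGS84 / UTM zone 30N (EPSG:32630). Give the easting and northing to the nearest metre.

Web Mercator inverse (R = 6378137 m) → φ = 52.04680043°, λ = -0.77549762°.
UTM 30N forward: E = 652544.692 m, N = 5768579.025 m.

E 652545 m, N 5768579 m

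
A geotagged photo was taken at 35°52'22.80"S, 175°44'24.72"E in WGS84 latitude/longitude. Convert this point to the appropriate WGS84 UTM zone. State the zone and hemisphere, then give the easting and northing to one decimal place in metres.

Longitude 175.7402° lies in the 6° band [174°, 180°), giving zone 60; latitude is south of the equator, so 60S.
Zone 60 central meridian λ₀ = 6×60 − 183 = 177°; Δλ = -1.2598°.
Transverse Mercator on WGS84 with k₀ = 0.9996 gives E = 386272.555 m, N = 6029404.821 m.

Zone 60S: E 386272.6 m, N 6029404.8 m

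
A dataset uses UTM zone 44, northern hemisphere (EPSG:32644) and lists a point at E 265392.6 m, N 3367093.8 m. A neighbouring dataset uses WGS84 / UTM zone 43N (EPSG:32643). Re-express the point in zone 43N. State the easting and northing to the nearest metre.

UTM 44N → geographic: φ = 30.41309959°, λ = 78.55769953°.
UTM 43N (λ₀ = 75°) forward: E = 841809.648 m, N = 3369938.087 m.

E 841810 m, N 3369938 m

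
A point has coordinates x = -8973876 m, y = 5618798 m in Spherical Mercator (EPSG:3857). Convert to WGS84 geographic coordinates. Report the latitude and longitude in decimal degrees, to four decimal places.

lat 44.9827°, lon -80.6137°

R = 6378137 m. λ = x/R = -80.61369969°.
φ = 2·arctan(exp(y/R)) − 90° = 2·arctan(2.41318) − 90° = 44.98269767°.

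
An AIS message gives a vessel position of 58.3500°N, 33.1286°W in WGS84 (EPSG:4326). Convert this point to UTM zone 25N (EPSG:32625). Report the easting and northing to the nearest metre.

E 492473 m, N 6467685 m

Zone 25 central meridian λ₀ = 6×25 − 183 = -33°; Δλ = -0.1286°.
Transverse Mercator on WGS84 with k₀ = 0.9996 gives E = 492472.872 m, N = 6467685.011 m.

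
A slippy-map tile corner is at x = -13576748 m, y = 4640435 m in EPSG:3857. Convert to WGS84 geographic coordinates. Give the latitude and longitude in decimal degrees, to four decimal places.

lat 38.4306°, lon -121.9620°

R = 6378137 m. λ = x/R = -121.96200237°.
φ = 2·arctan(exp(y/R)) − 90° = 2·arctan(2.07001) − 90° = 38.43059989°.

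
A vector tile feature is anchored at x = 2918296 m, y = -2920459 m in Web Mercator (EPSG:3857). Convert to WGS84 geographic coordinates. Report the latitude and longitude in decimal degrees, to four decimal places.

lat -25.3635°, lon 26.2155°

R = 6378137 m. λ = x/R = 26.21549900°.
φ = 2·arctan(exp(y/R)) − 90° = 2·arctan(0.63262) − 90° = -25.36350095°.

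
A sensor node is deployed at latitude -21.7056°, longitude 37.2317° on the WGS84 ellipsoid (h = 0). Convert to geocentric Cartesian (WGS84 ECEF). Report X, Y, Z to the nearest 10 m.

X 4720340 m, Y 3587050 m, Z -2344160 m

WGS84: a = 6378137 m, e² = 0.006694380; N(φ) = a/√(1−e²sin²φ) = 6381059.097 m.
X = (N+h)·cosφ·cosλ = 4720338.697 m; Y = (N+h)·cosφ·sinλ = 3587050.099 m; Z = (N(1−e²)+h)·sinφ = -2344156.936 m.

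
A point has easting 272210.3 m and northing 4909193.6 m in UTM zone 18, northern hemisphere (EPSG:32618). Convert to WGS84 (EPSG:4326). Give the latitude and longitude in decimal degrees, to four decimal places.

Zone 18N: λ₀ = -75°, k₀ = 0.9996, false easting 500000 m.
Meridian distance M = (N − FN)/k₀ = 4911158.1 m.
Inverse transverse Mercator on WGS84 gives φ = 44.30029990°, λ = -77.85559984°.

lat 44.3003°, lon -77.8556°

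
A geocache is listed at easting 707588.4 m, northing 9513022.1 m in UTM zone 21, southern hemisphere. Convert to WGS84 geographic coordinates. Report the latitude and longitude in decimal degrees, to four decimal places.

lat -4.4034°, lon -55.1293°

Zone 21S: λ₀ = -57°, k₀ = 0.9996, false easting 500000 m, false northing 10000000 m.
Meridian distance M = (N − FN)/k₀ = -487172.8 m.
Inverse transverse Mercator on WGS84 gives φ = -4.40340020°, λ = -55.12930010°.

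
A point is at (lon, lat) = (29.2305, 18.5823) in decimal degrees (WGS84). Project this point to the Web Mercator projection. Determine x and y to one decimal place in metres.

Web Mercator is spherical with R = a = 6378137 m.
x = R·λ = 6378137 × 0.510168467 = 3253924.376 m.
y = R·ln tan(π/4 + φ/2) = 6378137 × 0.330162192 = 2105819.695 m.

x 3253924.4 m, y 2105819.7 m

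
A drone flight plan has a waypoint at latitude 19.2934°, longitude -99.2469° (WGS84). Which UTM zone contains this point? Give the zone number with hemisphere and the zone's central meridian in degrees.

UTM zone = ⌊(λ + 180)/6⌋ + 1; -99.2469° ∈ [-102°, -96°) → zone 14.
Hemisphere: N (φ ≥ 0).
Central meridian λ₀ = 6×14 − 183 = -99°.

Zone 14N, central meridian -99°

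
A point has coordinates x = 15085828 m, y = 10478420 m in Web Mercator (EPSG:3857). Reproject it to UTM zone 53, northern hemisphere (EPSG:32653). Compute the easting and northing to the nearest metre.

E 521568 m, N 7554717 m

Web Mercator inverse (R = 6378137 m) → φ = 68.10550079°, λ = 135.51829866°.
UTM 53N forward: E = 521568.468 m, N = 7554717.291 m.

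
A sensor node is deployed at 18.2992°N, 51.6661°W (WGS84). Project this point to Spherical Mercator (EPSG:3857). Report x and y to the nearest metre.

x -5751444 m, y 2072599 m

Web Mercator is spherical with R = a = 6378137 m.
x = R·λ = 6378137 × -0.901743557 = -5751443.943 m.
y = R·ln tan(π/4 + φ/2) = 6378137 × 0.324953710 = 2072599.282 m.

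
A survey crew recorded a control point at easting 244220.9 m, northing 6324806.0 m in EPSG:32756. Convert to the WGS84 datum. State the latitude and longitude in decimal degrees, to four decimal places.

lat -33.1854°, lon 150.2566°

Zone 56S: λ₀ = 153°, k₀ = 0.9996, false easting 500000 m, false northing 10000000 m.
Meridian distance M = (N − FN)/k₀ = -3676664.7 m.
Inverse transverse Mercator on WGS84 gives φ = -33.18540022°, λ = 150.25660039°.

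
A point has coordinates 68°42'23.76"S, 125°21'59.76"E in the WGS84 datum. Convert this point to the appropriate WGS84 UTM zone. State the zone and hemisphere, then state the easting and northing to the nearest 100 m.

Zone 51S: E 595900 m, N 2376500 m

Longitude 125.3666° lies in the 6° band [120°, 126°), giving zone 51; latitude is south of the equator, so 51S.
Zone 51 central meridian λ₀ = 6×51 − 183 = 123°; Δλ = +2.3666°.
Transverse Mercator on WGS84 with k₀ = 0.9996 gives E = 595890.547 m, N = 2376507.197 m.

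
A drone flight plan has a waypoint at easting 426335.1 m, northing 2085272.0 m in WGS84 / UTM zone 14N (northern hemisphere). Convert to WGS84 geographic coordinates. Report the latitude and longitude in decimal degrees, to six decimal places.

Zone 14N: λ₀ = -99°, k₀ = 0.9996, false easting 500000 m.
Meridian distance M = (N − FN)/k₀ = 2086106.4 m.
Inverse transverse Mercator on WGS84 gives φ = 18.85810037°, λ = -99.69930028°.

lat 18.858100°, lon -99.699300°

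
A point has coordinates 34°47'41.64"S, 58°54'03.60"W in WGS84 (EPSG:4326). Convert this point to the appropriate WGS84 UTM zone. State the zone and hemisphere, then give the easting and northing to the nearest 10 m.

Longitude -58.9010° lies in the 6° band [-60°, -54°), giving zone 21; latitude is south of the equator, so 21S.
Zone 21 central meridian λ₀ = 6×21 − 183 = -57°; Δλ = -1.9010°.
Transverse Mercator on WGS84 with k₀ = 0.9996 gives E = 326087.652 m, N = 6148054.652 m.

Zone 21S: E 326090 m, N 6148050 m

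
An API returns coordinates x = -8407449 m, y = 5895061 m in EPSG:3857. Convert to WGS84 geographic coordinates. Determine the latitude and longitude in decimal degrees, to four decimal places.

R = 6378137 m. λ = x/R = -75.52539937°.
φ = 2·arctan(exp(y/R)) − 90° = 2·arctan(2.52000) − 90° = 46.71119811°.

lat 46.7112°, lon -75.5254°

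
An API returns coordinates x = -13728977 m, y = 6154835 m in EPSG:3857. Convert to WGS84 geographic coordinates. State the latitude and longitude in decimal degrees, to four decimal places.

lat 48.2876°, lon -123.3295°

R = 6378137 m. λ = x/R = -123.32949874°.
φ = 2·arctan(exp(y/R)) − 90° = 2·arctan(2.62476) − 90° = 48.28759824°.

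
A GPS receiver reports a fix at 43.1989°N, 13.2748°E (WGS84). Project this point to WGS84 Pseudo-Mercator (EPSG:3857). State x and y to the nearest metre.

x 1477744 m, y 5342296 m

Web Mercator is spherical with R = a = 6378137 m.
x = R·λ = 6378137 × 0.231688968 = 1477743.976 m.
y = R·ln tan(π/4 + φ/2) = 6378137 × 0.837594994 = 5342295.624 m.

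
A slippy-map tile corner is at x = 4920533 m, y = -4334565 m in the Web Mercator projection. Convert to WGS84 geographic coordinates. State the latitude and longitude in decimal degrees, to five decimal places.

lat -36.24630°, lon 44.20190°

R = 6378137 m. λ = x/R = 44.20190000°.
φ = 2·arctan(exp(y/R)) − 90° = 2·arctan(0.50682) − 90° = -36.24629992°.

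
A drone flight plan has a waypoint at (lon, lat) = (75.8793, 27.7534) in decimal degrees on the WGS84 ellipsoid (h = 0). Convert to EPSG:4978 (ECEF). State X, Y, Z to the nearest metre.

X 1378038 m, Y 5477822 m, Z 2952349 m

WGS84: a = 6378137 m, e² = 0.006694380; N(φ) = a/√(1−e²sin²φ) = 6382771.452 m.
X = (N+h)·cosφ·cosλ = 1378037.910 m; Y = (N+h)·cosφ·sinλ = 5477822.111 m; Z = (N(1−e²)+h)·sinφ = 2952348.916 m.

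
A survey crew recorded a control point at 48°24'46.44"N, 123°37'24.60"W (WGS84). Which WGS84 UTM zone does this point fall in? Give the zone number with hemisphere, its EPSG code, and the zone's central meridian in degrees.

Zone 10N (EPSG:32610), central meridian -123°

UTM zone = ⌊(λ + 180)/6⌋ + 1; -123.6235° ∈ [-126°, -120°) → zone 10.
Hemisphere: N (φ ≥ 0).
Central meridian λ₀ = 6×10 − 183 = -123°.
EPSG code: 32610.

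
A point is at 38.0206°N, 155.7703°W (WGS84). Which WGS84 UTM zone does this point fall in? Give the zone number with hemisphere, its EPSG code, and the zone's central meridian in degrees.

UTM zone = ⌊(λ + 180)/6⌋ + 1; -155.7703° ∈ [-156°, -150°) → zone 5.
Hemisphere: N (φ ≥ 0).
Central meridian λ₀ = 6×5 − 183 = -153°.
EPSG code: 32605.

Zone 5N (EPSG:32605), central meridian -153°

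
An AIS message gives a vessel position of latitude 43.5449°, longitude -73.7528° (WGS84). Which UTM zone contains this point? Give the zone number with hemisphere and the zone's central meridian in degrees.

UTM zone = ⌊(λ + 180)/6⌋ + 1; -73.7528° ∈ [-78°, -72°) → zone 18.
Hemisphere: N (φ ≥ 0).
Central meridian λ₀ = 6×18 − 183 = -75°.

Zone 18N, central meridian -75°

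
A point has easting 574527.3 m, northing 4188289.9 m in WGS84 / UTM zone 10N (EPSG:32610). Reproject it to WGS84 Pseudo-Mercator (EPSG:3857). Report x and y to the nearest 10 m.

x -13598010 m, y 4556710 m

Unproject from UTM 10N (λ₀ = -123°) → φ = 37.83899982°, λ = -122.15300000°.
Web Mercator (R = 6378137 m): x = -13598009.758 m, y = 4556706.786 m.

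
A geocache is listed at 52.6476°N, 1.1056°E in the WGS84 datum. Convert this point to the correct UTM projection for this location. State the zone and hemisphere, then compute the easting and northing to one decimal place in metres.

Longitude 1.1056° lies in the 6° band [0°, 6°), giving zone 31; latitude is north of the equator, so 31N.
Zone 31 central meridian λ₀ = 6×31 − 183 = 3°; Δλ = -1.8944°.
Transverse Mercator on WGS84 with k₀ = 0.9996 gives E = 371839.545 m, N = 5834754.579 m.

Zone 31N: E 371839.5 m, N 5834754.6 m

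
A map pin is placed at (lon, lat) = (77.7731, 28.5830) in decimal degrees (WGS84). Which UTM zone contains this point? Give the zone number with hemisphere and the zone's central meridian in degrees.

UTM zone = ⌊(λ + 180)/6⌋ + 1; 77.7731° ∈ [72°, 78°) → zone 43.
Hemisphere: N (φ ≥ 0).
Central meridian λ₀ = 6×43 − 183 = 75°.

Zone 43N, central meridian 75°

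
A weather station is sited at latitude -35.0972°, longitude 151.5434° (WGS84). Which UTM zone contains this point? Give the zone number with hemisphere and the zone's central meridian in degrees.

Zone 56S, central meridian 153°

UTM zone = ⌊(λ + 180)/6⌋ + 1; 151.5434° ∈ [150°, 156°) → zone 56.
Hemisphere: S (φ < 0).
Central meridian λ₀ = 6×56 − 183 = 153°.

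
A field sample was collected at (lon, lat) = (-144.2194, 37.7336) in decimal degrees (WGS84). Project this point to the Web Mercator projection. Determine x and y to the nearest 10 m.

Web Mercator is spherical with R = a = 6378137 m.
x = R·λ = 6378137 × -2.517103375 = -16054430.171 m.
y = R·ln tan(π/4 + φ/2) = 6378137 × 0.712098295 = 4541860.482 m.

x -16054430 m, y 4541860 m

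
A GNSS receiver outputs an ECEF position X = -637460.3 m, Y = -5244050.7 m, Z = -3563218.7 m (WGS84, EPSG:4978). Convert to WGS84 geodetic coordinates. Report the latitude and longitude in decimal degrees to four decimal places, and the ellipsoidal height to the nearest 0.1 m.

λ = atan2(Y, X) = -96.93079966°; p = √(X²+Y²) = 5282653.1 m.
Bowring's method on WGS84 (a = 6378137 m, b = 6356752.314 m) gives φ = -34.17880016°, h = 617.640 m.

lat -34.1788°, lon -96.9308°, h 617.6 m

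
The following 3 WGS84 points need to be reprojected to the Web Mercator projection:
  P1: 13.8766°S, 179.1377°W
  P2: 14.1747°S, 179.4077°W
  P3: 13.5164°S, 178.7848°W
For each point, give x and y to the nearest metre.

P1: x -19941518 m, y -1560063 m; P2: x -19971574 m, y -1594267 m; P3: x -19902233 m, y -1518792 m

Web Mercator: x = R·λ, y = R·ln tan(π/4+φ/2), R = 6378137 m.
P1 (-13.8766°, -179.1377°) → (-19941517.546, -1560062.978) m.
P2 (-14.1747°, -179.4077°) → (-19971573.808, -1594267.076) m.
P3 (-13.5164°, -178.7848°) → (-19902232.898, -1518792.025) m.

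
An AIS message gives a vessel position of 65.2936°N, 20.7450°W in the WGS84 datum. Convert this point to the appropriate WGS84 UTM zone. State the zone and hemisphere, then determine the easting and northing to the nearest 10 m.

Longitude -20.7450° lies in the 6° band [-24°, -18°), giving zone 27; latitude is north of the equator, so 27N.
Zone 27 central meridian λ₀ = 6×27 − 183 = -21°; Δλ = +0.2550°.
Transverse Mercator on WGS84 with k₀ = 0.9996 gives E = 511892.779 m, N = 7241200.408 m.

Zone 27N: E 511890 m, N 7241200 m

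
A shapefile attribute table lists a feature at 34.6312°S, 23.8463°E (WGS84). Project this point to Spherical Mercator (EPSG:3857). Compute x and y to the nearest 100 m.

Web Mercator is spherical with R = a = 6378137 m.
x = R·λ = 6378137 × 0.416196449 = 2654557.973 m.
y = R·ln tan(π/4 + φ/2) = 6378137 × -0.644996330 = -4113874.959 m.

x 2654600 m, y -4113900 m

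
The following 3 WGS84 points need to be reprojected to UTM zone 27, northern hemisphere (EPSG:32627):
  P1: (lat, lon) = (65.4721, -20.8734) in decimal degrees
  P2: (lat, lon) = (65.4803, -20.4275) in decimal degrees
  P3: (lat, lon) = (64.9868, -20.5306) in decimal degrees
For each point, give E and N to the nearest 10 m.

UTM zone 27N: λ₀ = -21°, k₀ = 0.9996.
P1 (65.4721°, -20.8734°) → (505864.461, 7261076.752) m.
P2 (65.4803°, -20.4275°) → (526511.197, 7262105.297) m.
P3 (64.9868°, -20.5306°) → (522146.100, 7207065.678) m.

P1: E 505860 m, N 7261080 m; P2: E 526510 m, N 7262110 m; P3: E 522150 m, N 7207070 m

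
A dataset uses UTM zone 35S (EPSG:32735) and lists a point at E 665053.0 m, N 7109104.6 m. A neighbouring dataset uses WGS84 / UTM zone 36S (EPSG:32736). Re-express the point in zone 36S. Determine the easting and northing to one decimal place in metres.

UTM 35S → geographic: φ = -26.12789965°, λ = 28.65090017°.
UTM 36S (λ₀ = 33°) forward: E = 64967.167 m, N = 7102871.739 m.

E 64967.2 m, N 7102871.7 m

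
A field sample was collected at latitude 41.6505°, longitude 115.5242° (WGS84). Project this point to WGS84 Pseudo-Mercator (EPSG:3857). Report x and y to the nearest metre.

Web Mercator is spherical with R = a = 6378137 m.
x = R·λ = 6378137 × 2.016277656 = 12860095.118 m.
y = R·ln tan(π/4 + φ/2) = 6378137 × 0.800981378 = 5108768.965 m.

x 12860095 m, y 5108769 m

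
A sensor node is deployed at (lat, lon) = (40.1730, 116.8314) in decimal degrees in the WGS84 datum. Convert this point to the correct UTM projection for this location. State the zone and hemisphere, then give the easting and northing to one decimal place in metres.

Longitude 116.8314° lies in the 6° band [114°, 120°), giving zone 50; latitude is north of the equator, so 50N.
Zone 50 central meridian λ₀ = 6×50 − 183 = 117°; Δλ = -0.1686°.
Transverse Mercator on WGS84 with k₀ = 0.9996 gives E = 485644.736 m, N = 4446972.439 m.

Zone 50N: E 485644.7 m, N 4446972.4 m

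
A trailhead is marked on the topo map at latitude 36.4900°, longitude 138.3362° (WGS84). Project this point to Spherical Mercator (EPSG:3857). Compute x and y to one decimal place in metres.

Web Mercator is spherical with R = a = 6378137 m.
x = R·λ = 6378137 × 2.414422165 = 15399515.342 m.
y = R·ln tan(π/4 + φ/2) = 6378137 × 0.684879579 = 4368255.783 m.

x 15399515.3 m, y 4368255.8 m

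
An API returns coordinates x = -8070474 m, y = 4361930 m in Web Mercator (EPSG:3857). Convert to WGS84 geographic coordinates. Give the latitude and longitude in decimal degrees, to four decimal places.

lat 36.4443°, lon -72.4983°

R = 6378137 m. λ = x/R = -72.49830144°.
φ = 2·arctan(exp(y/R)) − 90° = 2·arctan(1.98157) − 90° = 36.44430108°.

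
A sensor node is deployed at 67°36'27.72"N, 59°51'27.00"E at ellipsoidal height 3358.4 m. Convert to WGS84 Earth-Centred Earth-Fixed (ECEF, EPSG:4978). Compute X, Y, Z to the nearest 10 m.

X 1224240 m, Y 2108320 m, Z 5877670 m

WGS84: a = 6378137 m, e² = 0.006694380; N(φ) = a/√(1−e²sin²φ) = 6396466.405 m.
X = (N+h)·cosφ·cosλ = 1224241.599 m; Y = (N+h)·cosφ·sinλ = 2108321.648 m; Z = (N(1−e²)+h)·sinφ = 5877668.733 m.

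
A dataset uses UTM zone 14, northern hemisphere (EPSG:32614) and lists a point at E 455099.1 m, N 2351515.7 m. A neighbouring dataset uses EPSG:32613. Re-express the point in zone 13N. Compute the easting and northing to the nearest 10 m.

UTM 14N → geographic: φ = 21.26479961°, λ = -99.43280004°.
UTM 13N (λ₀ = -105°) forward: E = 1078240.964 m, N = 2361665.098 m.

E 1078240 m, N 2361670 m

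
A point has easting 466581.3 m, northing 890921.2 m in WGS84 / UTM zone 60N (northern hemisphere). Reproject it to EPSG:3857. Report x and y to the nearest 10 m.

x 19669790 m, y 900190 m

Unproject from UTM 60N (λ₀ = 177°) → φ = 8.05979959°, λ = 176.69669978°.
Web Mercator (R = 6378137 m): x = 19669786.645 m, y = 900186.526 m.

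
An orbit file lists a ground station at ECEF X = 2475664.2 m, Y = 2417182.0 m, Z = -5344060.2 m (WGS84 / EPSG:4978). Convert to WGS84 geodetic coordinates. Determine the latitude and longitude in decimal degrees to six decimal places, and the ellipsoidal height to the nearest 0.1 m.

lat -57.254200°, lon 44.315199°, h 3323.2 m

λ = atan2(Y, X) = 44.31519947°; p = √(X²+Y²) = 3460011.9 m.
Bowring's method on WGS84 (a = 6378137 m, b = 6356752.314 m) gives φ = -57.25419985°, h = 3323.165 m.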